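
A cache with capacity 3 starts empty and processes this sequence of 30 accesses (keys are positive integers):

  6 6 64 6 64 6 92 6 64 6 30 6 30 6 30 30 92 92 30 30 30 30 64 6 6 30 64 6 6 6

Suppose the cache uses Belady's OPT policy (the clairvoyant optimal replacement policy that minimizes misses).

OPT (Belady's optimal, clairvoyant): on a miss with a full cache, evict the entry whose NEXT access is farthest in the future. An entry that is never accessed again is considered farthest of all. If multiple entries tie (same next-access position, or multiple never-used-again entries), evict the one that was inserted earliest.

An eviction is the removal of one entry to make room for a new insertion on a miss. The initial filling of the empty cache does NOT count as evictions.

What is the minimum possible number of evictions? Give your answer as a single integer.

OPT (Belady) simulation (capacity=3):
  1. access 6: MISS. Cache: [6]
  2. access 6: HIT. Next use of 6: step 4. Cache: [6]
  3. access 64: MISS. Cache: [6 64]
  4. access 6: HIT. Next use of 6: step 6. Cache: [6 64]
  5. access 64: HIT. Next use of 64: step 9. Cache: [6 64]
  6. access 6: HIT. Next use of 6: step 8. Cache: [6 64]
  7. access 92: MISS. Cache: [6 64 92]
  8. access 6: HIT. Next use of 6: step 10. Cache: [6 64 92]
  9. access 64: HIT. Next use of 64: step 23. Cache: [6 64 92]
  10. access 6: HIT. Next use of 6: step 12. Cache: [6 64 92]
  11. access 30: MISS, evict 64 (next use: step 23). Cache: [6 92 30]
  12. access 6: HIT. Next use of 6: step 14. Cache: [6 92 30]
  13. access 30: HIT. Next use of 30: step 15. Cache: [6 92 30]
  14. access 6: HIT. Next use of 6: step 24. Cache: [6 92 30]
  15. access 30: HIT. Next use of 30: step 16. Cache: [6 92 30]
  16. access 30: HIT. Next use of 30: step 19. Cache: [6 92 30]
  17. access 92: HIT. Next use of 92: step 18. Cache: [6 92 30]
  18. access 92: HIT. Next use of 92: never. Cache: [6 92 30]
  19. access 30: HIT. Next use of 30: step 20. Cache: [6 92 30]
  20. access 30: HIT. Next use of 30: step 21. Cache: [6 92 30]
  21. access 30: HIT. Next use of 30: step 22. Cache: [6 92 30]
  22. access 30: HIT. Next use of 30: step 26. Cache: [6 92 30]
  23. access 64: MISS, evict 92 (next use: never). Cache: [6 30 64]
  24. access 6: HIT. Next use of 6: step 25. Cache: [6 30 64]
  25. access 6: HIT. Next use of 6: step 28. Cache: [6 30 64]
  26. access 30: HIT. Next use of 30: never. Cache: [6 30 64]
  27. access 64: HIT. Next use of 64: never. Cache: [6 30 64]
  28. access 6: HIT. Next use of 6: step 29. Cache: [6 30 64]
  29. access 6: HIT. Next use of 6: step 30. Cache: [6 30 64]
  30. access 6: HIT. Next use of 6: never. Cache: [6 30 64]
Total: 25 hits, 5 misses, 2 evictions

Answer: 2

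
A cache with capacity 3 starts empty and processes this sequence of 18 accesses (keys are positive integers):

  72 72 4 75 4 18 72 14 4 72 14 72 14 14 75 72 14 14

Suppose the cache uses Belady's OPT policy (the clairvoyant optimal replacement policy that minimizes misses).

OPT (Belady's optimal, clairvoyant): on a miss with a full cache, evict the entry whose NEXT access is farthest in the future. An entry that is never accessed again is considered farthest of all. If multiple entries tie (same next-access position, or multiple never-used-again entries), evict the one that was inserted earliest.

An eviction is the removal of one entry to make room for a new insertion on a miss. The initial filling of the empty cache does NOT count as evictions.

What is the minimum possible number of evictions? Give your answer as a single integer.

OPT (Belady) simulation (capacity=3):
  1. access 72: MISS. Cache: [72]
  2. access 72: HIT. Next use of 72: step 7. Cache: [72]
  3. access 4: MISS. Cache: [72 4]
  4. access 75: MISS. Cache: [72 4 75]
  5. access 4: HIT. Next use of 4: step 9. Cache: [72 4 75]
  6. access 18: MISS, evict 75 (next use: step 15). Cache: [72 4 18]
  7. access 72: HIT. Next use of 72: step 10. Cache: [72 4 18]
  8. access 14: MISS, evict 18 (next use: never). Cache: [72 4 14]
  9. access 4: HIT. Next use of 4: never. Cache: [72 4 14]
  10. access 72: HIT. Next use of 72: step 12. Cache: [72 4 14]
  11. access 14: HIT. Next use of 14: step 13. Cache: [72 4 14]
  12. access 72: HIT. Next use of 72: step 16. Cache: [72 4 14]
  13. access 14: HIT. Next use of 14: step 14. Cache: [72 4 14]
  14. access 14: HIT. Next use of 14: step 17. Cache: [72 4 14]
  15. access 75: MISS, evict 4 (next use: never). Cache: [72 14 75]
  16. access 72: HIT. Next use of 72: never. Cache: [72 14 75]
  17. access 14: HIT. Next use of 14: step 18. Cache: [72 14 75]
  18. access 14: HIT. Next use of 14: never. Cache: [72 14 75]
Total: 12 hits, 6 misses, 3 evictions

Answer: 3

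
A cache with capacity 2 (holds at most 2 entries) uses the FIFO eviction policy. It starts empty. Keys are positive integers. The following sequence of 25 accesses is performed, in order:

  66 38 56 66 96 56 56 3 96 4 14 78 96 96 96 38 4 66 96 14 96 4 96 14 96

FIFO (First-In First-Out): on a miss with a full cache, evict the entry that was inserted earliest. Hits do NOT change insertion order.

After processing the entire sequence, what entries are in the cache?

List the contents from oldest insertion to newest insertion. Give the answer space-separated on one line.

Answer: 96 14

Derivation:
FIFO simulation (capacity=2):
  1. access 66: MISS. Cache (old->new): [66]
  2. access 38: MISS. Cache (old->new): [66 38]
  3. access 56: MISS, evict 66. Cache (old->new): [38 56]
  4. access 66: MISS, evict 38. Cache (old->new): [56 66]
  5. access 96: MISS, evict 56. Cache (old->new): [66 96]
  6. access 56: MISS, evict 66. Cache (old->new): [96 56]
  7. access 56: HIT. Cache (old->new): [96 56]
  8. access 3: MISS, evict 96. Cache (old->new): [56 3]
  9. access 96: MISS, evict 56. Cache (old->new): [3 96]
  10. access 4: MISS, evict 3. Cache (old->new): [96 4]
  11. access 14: MISS, evict 96. Cache (old->new): [4 14]
  12. access 78: MISS, evict 4. Cache (old->new): [14 78]
  13. access 96: MISS, evict 14. Cache (old->new): [78 96]
  14. access 96: HIT. Cache (old->new): [78 96]
  15. access 96: HIT. Cache (old->new): [78 96]
  16. access 38: MISS, evict 78. Cache (old->new): [96 38]
  17. access 4: MISS, evict 96. Cache (old->new): [38 4]
  18. access 66: MISS, evict 38. Cache (old->new): [4 66]
  19. access 96: MISS, evict 4. Cache (old->new): [66 96]
  20. access 14: MISS, evict 66. Cache (old->new): [96 14]
  21. access 96: HIT. Cache (old->new): [96 14]
  22. access 4: MISS, evict 96. Cache (old->new): [14 4]
  23. access 96: MISS, evict 14. Cache (old->new): [4 96]
  24. access 14: MISS, evict 4. Cache (old->new): [96 14]
  25. access 96: HIT. Cache (old->new): [96 14]
Total: 5 hits, 20 misses, 18 evictions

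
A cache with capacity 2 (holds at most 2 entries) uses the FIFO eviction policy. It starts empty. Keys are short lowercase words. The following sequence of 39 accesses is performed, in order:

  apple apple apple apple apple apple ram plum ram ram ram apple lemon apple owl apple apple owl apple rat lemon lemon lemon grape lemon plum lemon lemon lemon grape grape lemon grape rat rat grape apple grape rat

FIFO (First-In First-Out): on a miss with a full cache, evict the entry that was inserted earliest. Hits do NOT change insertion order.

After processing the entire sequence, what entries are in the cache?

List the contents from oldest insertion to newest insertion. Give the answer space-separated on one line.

Answer: grape rat

Derivation:
FIFO simulation (capacity=2):
  1. access apple: MISS. Cache (old->new): [apple]
  2. access apple: HIT. Cache (old->new): [apple]
  3. access apple: HIT. Cache (old->new): [apple]
  4. access apple: HIT. Cache (old->new): [apple]
  5. access apple: HIT. Cache (old->new): [apple]
  6. access apple: HIT. Cache (old->new): [apple]
  7. access ram: MISS. Cache (old->new): [apple ram]
  8. access plum: MISS, evict apple. Cache (old->new): [ram plum]
  9. access ram: HIT. Cache (old->new): [ram plum]
  10. access ram: HIT. Cache (old->new): [ram plum]
  11. access ram: HIT. Cache (old->new): [ram plum]
  12. access apple: MISS, evict ram. Cache (old->new): [plum apple]
  13. access lemon: MISS, evict plum. Cache (old->new): [apple lemon]
  14. access apple: HIT. Cache (old->new): [apple lemon]
  15. access owl: MISS, evict apple. Cache (old->new): [lemon owl]
  16. access apple: MISS, evict lemon. Cache (old->new): [owl apple]
  17. access apple: HIT. Cache (old->new): [owl apple]
  18. access owl: HIT. Cache (old->new): [owl apple]
  19. access apple: HIT. Cache (old->new): [owl apple]
  20. access rat: MISS, evict owl. Cache (old->new): [apple rat]
  21. access lemon: MISS, evict apple. Cache (old->new): [rat lemon]
  22. access lemon: HIT. Cache (old->new): [rat lemon]
  23. access lemon: HIT. Cache (old->new): [rat lemon]
  24. access grape: MISS, evict rat. Cache (old->new): [lemon grape]
  25. access lemon: HIT. Cache (old->new): [lemon grape]
  26. access plum: MISS, evict lemon. Cache (old->new): [grape plum]
  27. access lemon: MISS, evict grape. Cache (old->new): [plum lemon]
  28. access lemon: HIT. Cache (old->new): [plum lemon]
  29. access lemon: HIT. Cache (old->new): [plum lemon]
  30. access grape: MISS, evict plum. Cache (old->new): [lemon grape]
  31. access grape: HIT. Cache (old->new): [lemon grape]
  32. access lemon: HIT. Cache (old->new): [lemon grape]
  33. access grape: HIT. Cache (old->new): [lemon grape]
  34. access rat: MISS, evict lemon. Cache (old->new): [grape rat]
  35. access rat: HIT. Cache (old->new): [grape rat]
  36. access grape: HIT. Cache (old->new): [grape rat]
  37. access apple: MISS, evict grape. Cache (old->new): [rat apple]
  38. access grape: MISS, evict rat. Cache (old->new): [apple grape]
  39. access rat: MISS, evict apple. Cache (old->new): [grape rat]
Total: 22 hits, 17 misses, 15 evictions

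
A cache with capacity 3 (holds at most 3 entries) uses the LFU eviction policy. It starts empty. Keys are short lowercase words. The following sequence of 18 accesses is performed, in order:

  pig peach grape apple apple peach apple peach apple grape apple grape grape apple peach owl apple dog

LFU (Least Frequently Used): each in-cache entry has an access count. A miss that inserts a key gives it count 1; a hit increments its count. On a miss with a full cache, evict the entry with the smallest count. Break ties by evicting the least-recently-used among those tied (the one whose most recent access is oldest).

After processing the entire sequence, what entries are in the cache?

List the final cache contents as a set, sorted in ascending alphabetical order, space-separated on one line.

Answer: apple dog peach

Derivation:
LFU simulation (capacity=3):
  1. access pig: MISS. Cache: [pig(c=1)]
  2. access peach: MISS. Cache: [pig(c=1) peach(c=1)]
  3. access grape: MISS. Cache: [pig(c=1) peach(c=1) grape(c=1)]
  4. access apple: MISS, evict pig(c=1). Cache: [peach(c=1) grape(c=1) apple(c=1)]
  5. access apple: HIT, count now 2. Cache: [peach(c=1) grape(c=1) apple(c=2)]
  6. access peach: HIT, count now 2. Cache: [grape(c=1) apple(c=2) peach(c=2)]
  7. access apple: HIT, count now 3. Cache: [grape(c=1) peach(c=2) apple(c=3)]
  8. access peach: HIT, count now 3. Cache: [grape(c=1) apple(c=3) peach(c=3)]
  9. access apple: HIT, count now 4. Cache: [grape(c=1) peach(c=3) apple(c=4)]
  10. access grape: HIT, count now 2. Cache: [grape(c=2) peach(c=3) apple(c=4)]
  11. access apple: HIT, count now 5. Cache: [grape(c=2) peach(c=3) apple(c=5)]
  12. access grape: HIT, count now 3. Cache: [peach(c=3) grape(c=3) apple(c=5)]
  13. access grape: HIT, count now 4. Cache: [peach(c=3) grape(c=4) apple(c=5)]
  14. access apple: HIT, count now 6. Cache: [peach(c=3) grape(c=4) apple(c=6)]
  15. access peach: HIT, count now 4. Cache: [grape(c=4) peach(c=4) apple(c=6)]
  16. access owl: MISS, evict grape(c=4). Cache: [owl(c=1) peach(c=4) apple(c=6)]
  17. access apple: HIT, count now 7. Cache: [owl(c=1) peach(c=4) apple(c=7)]
  18. access dog: MISS, evict owl(c=1). Cache: [dog(c=1) peach(c=4) apple(c=7)]
Total: 12 hits, 6 misses, 3 evictions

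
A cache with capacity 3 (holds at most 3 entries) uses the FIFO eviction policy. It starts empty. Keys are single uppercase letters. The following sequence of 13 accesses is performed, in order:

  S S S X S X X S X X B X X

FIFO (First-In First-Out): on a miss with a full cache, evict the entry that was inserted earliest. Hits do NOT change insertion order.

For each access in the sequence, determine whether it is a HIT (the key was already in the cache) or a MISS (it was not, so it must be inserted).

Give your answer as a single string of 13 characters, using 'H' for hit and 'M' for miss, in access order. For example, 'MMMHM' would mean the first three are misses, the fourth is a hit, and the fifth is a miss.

FIFO simulation (capacity=3):
  1. access S: MISS. Cache (old->new): [S]
  2. access S: HIT. Cache (old->new): [S]
  3. access S: HIT. Cache (old->new): [S]
  4. access X: MISS. Cache (old->new): [S X]
  5. access S: HIT. Cache (old->new): [S X]
  6. access X: HIT. Cache (old->new): [S X]
  7. access X: HIT. Cache (old->new): [S X]
  8. access S: HIT. Cache (old->new): [S X]
  9. access X: HIT. Cache (old->new): [S X]
  10. access X: HIT. Cache (old->new): [S X]
  11. access B: MISS. Cache (old->new): [S X B]
  12. access X: HIT. Cache (old->new): [S X B]
  13. access X: HIT. Cache (old->new): [S X B]
Total: 10 hits, 3 misses, 0 evictions

Answer: MHHMHHHHHHMHH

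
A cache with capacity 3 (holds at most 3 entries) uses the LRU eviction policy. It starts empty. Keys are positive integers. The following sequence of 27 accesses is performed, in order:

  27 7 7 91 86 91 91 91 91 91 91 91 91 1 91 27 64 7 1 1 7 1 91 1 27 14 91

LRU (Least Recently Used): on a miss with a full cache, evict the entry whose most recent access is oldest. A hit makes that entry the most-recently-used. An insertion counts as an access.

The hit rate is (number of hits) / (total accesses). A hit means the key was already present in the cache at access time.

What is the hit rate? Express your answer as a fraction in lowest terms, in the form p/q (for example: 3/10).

LRU simulation (capacity=3):
  1. access 27: MISS. Cache (LRU->MRU): [27]
  2. access 7: MISS. Cache (LRU->MRU): [27 7]
  3. access 7: HIT. Cache (LRU->MRU): [27 7]
  4. access 91: MISS. Cache (LRU->MRU): [27 7 91]
  5. access 86: MISS, evict 27. Cache (LRU->MRU): [7 91 86]
  6. access 91: HIT. Cache (LRU->MRU): [7 86 91]
  7. access 91: HIT. Cache (LRU->MRU): [7 86 91]
  8. access 91: HIT. Cache (LRU->MRU): [7 86 91]
  9. access 91: HIT. Cache (LRU->MRU): [7 86 91]
  10. access 91: HIT. Cache (LRU->MRU): [7 86 91]
  11. access 91: HIT. Cache (LRU->MRU): [7 86 91]
  12. access 91: HIT. Cache (LRU->MRU): [7 86 91]
  13. access 91: HIT. Cache (LRU->MRU): [7 86 91]
  14. access 1: MISS, evict 7. Cache (LRU->MRU): [86 91 1]
  15. access 91: HIT. Cache (LRU->MRU): [86 1 91]
  16. access 27: MISS, evict 86. Cache (LRU->MRU): [1 91 27]
  17. access 64: MISS, evict 1. Cache (LRU->MRU): [91 27 64]
  18. access 7: MISS, evict 91. Cache (LRU->MRU): [27 64 7]
  19. access 1: MISS, evict 27. Cache (LRU->MRU): [64 7 1]
  20. access 1: HIT. Cache (LRU->MRU): [64 7 1]
  21. access 7: HIT. Cache (LRU->MRU): [64 1 7]
  22. access 1: HIT. Cache (LRU->MRU): [64 7 1]
  23. access 91: MISS, evict 64. Cache (LRU->MRU): [7 1 91]
  24. access 1: HIT. Cache (LRU->MRU): [7 91 1]
  25. access 27: MISS, evict 7. Cache (LRU->MRU): [91 1 27]
  26. access 14: MISS, evict 91. Cache (LRU->MRU): [1 27 14]
  27. access 91: MISS, evict 1. Cache (LRU->MRU): [27 14 91]
Total: 14 hits, 13 misses, 10 evictions

Hit rate = 14/27

Answer: 14/27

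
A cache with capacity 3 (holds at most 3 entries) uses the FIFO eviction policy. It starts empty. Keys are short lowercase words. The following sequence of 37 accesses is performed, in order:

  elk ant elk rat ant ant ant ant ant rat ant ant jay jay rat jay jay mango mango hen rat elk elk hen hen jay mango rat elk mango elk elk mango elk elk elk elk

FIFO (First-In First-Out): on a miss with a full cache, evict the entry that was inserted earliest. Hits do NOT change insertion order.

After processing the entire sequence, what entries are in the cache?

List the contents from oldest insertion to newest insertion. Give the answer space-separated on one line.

FIFO simulation (capacity=3):
  1. access elk: MISS. Cache (old->new): [elk]
  2. access ant: MISS. Cache (old->new): [elk ant]
  3. access elk: HIT. Cache (old->new): [elk ant]
  4. access rat: MISS. Cache (old->new): [elk ant rat]
  5. access ant: HIT. Cache (old->new): [elk ant rat]
  6. access ant: HIT. Cache (old->new): [elk ant rat]
  7. access ant: HIT. Cache (old->new): [elk ant rat]
  8. access ant: HIT. Cache (old->new): [elk ant rat]
  9. access ant: HIT. Cache (old->new): [elk ant rat]
  10. access rat: HIT. Cache (old->new): [elk ant rat]
  11. access ant: HIT. Cache (old->new): [elk ant rat]
  12. access ant: HIT. Cache (old->new): [elk ant rat]
  13. access jay: MISS, evict elk. Cache (old->new): [ant rat jay]
  14. access jay: HIT. Cache (old->new): [ant rat jay]
  15. access rat: HIT. Cache (old->new): [ant rat jay]
  16. access jay: HIT. Cache (old->new): [ant rat jay]
  17. access jay: HIT. Cache (old->new): [ant rat jay]
  18. access mango: MISS, evict ant. Cache (old->new): [rat jay mango]
  19. access mango: HIT. Cache (old->new): [rat jay mango]
  20. access hen: MISS, evict rat. Cache (old->new): [jay mango hen]
  21. access rat: MISS, evict jay. Cache (old->new): [mango hen rat]
  22. access elk: MISS, evict mango. Cache (old->new): [hen rat elk]
  23. access elk: HIT. Cache (old->new): [hen rat elk]
  24. access hen: HIT. Cache (old->new): [hen rat elk]
  25. access hen: HIT. Cache (old->new): [hen rat elk]
  26. access jay: MISS, evict hen. Cache (old->new): [rat elk jay]
  27. access mango: MISS, evict rat. Cache (old->new): [elk jay mango]
  28. access rat: MISS, evict elk. Cache (old->new): [jay mango rat]
  29. access elk: MISS, evict jay. Cache (old->new): [mango rat elk]
  30. access mango: HIT. Cache (old->new): [mango rat elk]
  31. access elk: HIT. Cache (old->new): [mango rat elk]
  32. access elk: HIT. Cache (old->new): [mango rat elk]
  33. access mango: HIT. Cache (old->new): [mango rat elk]
  34. access elk: HIT. Cache (old->new): [mango rat elk]
  35. access elk: HIT. Cache (old->new): [mango rat elk]
  36. access elk: HIT. Cache (old->new): [mango rat elk]
  37. access elk: HIT. Cache (old->new): [mango rat elk]
Total: 25 hits, 12 misses, 9 evictions

Answer: mango rat elk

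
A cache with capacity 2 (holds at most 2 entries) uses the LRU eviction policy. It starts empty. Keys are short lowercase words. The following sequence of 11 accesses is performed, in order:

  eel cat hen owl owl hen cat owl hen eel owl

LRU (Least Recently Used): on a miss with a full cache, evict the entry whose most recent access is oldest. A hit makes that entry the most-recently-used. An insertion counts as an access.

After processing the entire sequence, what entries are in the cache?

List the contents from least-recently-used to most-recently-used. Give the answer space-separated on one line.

Answer: eel owl

Derivation:
LRU simulation (capacity=2):
  1. access eel: MISS. Cache (LRU->MRU): [eel]
  2. access cat: MISS. Cache (LRU->MRU): [eel cat]
  3. access hen: MISS, evict eel. Cache (LRU->MRU): [cat hen]
  4. access owl: MISS, evict cat. Cache (LRU->MRU): [hen owl]
  5. access owl: HIT. Cache (LRU->MRU): [hen owl]
  6. access hen: HIT. Cache (LRU->MRU): [owl hen]
  7. access cat: MISS, evict owl. Cache (LRU->MRU): [hen cat]
  8. access owl: MISS, evict hen. Cache (LRU->MRU): [cat owl]
  9. access hen: MISS, evict cat. Cache (LRU->MRU): [owl hen]
  10. access eel: MISS, evict owl. Cache (LRU->MRU): [hen eel]
  11. access owl: MISS, evict hen. Cache (LRU->MRU): [eel owl]
Total: 2 hits, 9 misses, 7 evictions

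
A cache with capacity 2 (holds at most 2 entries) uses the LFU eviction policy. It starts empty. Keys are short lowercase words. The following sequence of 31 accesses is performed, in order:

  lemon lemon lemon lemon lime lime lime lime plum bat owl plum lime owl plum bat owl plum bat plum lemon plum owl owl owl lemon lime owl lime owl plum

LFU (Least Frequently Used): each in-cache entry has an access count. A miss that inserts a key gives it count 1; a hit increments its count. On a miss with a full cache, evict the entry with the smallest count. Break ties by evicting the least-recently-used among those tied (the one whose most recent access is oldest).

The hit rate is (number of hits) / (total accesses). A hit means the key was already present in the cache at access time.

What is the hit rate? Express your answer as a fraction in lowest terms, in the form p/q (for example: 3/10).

Answer: 12/31

Derivation:
LFU simulation (capacity=2):
  1. access lemon: MISS. Cache: [lemon(c=1)]
  2. access lemon: HIT, count now 2. Cache: [lemon(c=2)]
  3. access lemon: HIT, count now 3. Cache: [lemon(c=3)]
  4. access lemon: HIT, count now 4. Cache: [lemon(c=4)]
  5. access lime: MISS. Cache: [lime(c=1) lemon(c=4)]
  6. access lime: HIT, count now 2. Cache: [lime(c=2) lemon(c=4)]
  7. access lime: HIT, count now 3. Cache: [lime(c=3) lemon(c=4)]
  8. access lime: HIT, count now 4. Cache: [lemon(c=4) lime(c=4)]
  9. access plum: MISS, evict lemon(c=4). Cache: [plum(c=1) lime(c=4)]
  10. access bat: MISS, evict plum(c=1). Cache: [bat(c=1) lime(c=4)]
  11. access owl: MISS, evict bat(c=1). Cache: [owl(c=1) lime(c=4)]
  12. access plum: MISS, evict owl(c=1). Cache: [plum(c=1) lime(c=4)]
  13. access lime: HIT, count now 5. Cache: [plum(c=1) lime(c=5)]
  14. access owl: MISS, evict plum(c=1). Cache: [owl(c=1) lime(c=5)]
  15. access plum: MISS, evict owl(c=1). Cache: [plum(c=1) lime(c=5)]
  16. access bat: MISS, evict plum(c=1). Cache: [bat(c=1) lime(c=5)]
  17. access owl: MISS, evict bat(c=1). Cache: [owl(c=1) lime(c=5)]
  18. access plum: MISS, evict owl(c=1). Cache: [plum(c=1) lime(c=5)]
  19. access bat: MISS, evict plum(c=1). Cache: [bat(c=1) lime(c=5)]
  20. access plum: MISS, evict bat(c=1). Cache: [plum(c=1) lime(c=5)]
  21. access lemon: MISS, evict plum(c=1). Cache: [lemon(c=1) lime(c=5)]
  22. access plum: MISS, evict lemon(c=1). Cache: [plum(c=1) lime(c=5)]
  23. access owl: MISS, evict plum(c=1). Cache: [owl(c=1) lime(c=5)]
  24. access owl: HIT, count now 2. Cache: [owl(c=2) lime(c=5)]
  25. access owl: HIT, count now 3. Cache: [owl(c=3) lime(c=5)]
  26. access lemon: MISS, evict owl(c=3). Cache: [lemon(c=1) lime(c=5)]
  27. access lime: HIT, count now 6. Cache: [lemon(c=1) lime(c=6)]
  28. access owl: MISS, evict lemon(c=1). Cache: [owl(c=1) lime(c=6)]
  29. access lime: HIT, count now 7. Cache: [owl(c=1) lime(c=7)]
  30. access owl: HIT, count now 2. Cache: [owl(c=2) lime(c=7)]
  31. access plum: MISS, evict owl(c=2). Cache: [plum(c=1) lime(c=7)]
Total: 12 hits, 19 misses, 17 evictions

Hit rate = 12/31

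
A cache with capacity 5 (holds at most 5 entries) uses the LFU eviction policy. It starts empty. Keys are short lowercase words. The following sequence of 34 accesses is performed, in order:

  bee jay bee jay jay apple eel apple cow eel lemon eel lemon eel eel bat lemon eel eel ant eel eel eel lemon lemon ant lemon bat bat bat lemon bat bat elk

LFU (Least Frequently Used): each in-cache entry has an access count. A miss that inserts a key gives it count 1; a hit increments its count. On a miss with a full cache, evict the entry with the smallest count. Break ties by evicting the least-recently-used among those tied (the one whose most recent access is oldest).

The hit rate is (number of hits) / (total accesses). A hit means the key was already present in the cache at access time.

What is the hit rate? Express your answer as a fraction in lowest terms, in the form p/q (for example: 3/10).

LFU simulation (capacity=5):
  1. access bee: MISS. Cache: [bee(c=1)]
  2. access jay: MISS. Cache: [bee(c=1) jay(c=1)]
  3. access bee: HIT, count now 2. Cache: [jay(c=1) bee(c=2)]
  4. access jay: HIT, count now 2. Cache: [bee(c=2) jay(c=2)]
  5. access jay: HIT, count now 3. Cache: [bee(c=2) jay(c=3)]
  6. access apple: MISS. Cache: [apple(c=1) bee(c=2) jay(c=3)]
  7. access eel: MISS. Cache: [apple(c=1) eel(c=1) bee(c=2) jay(c=3)]
  8. access apple: HIT, count now 2. Cache: [eel(c=1) bee(c=2) apple(c=2) jay(c=3)]
  9. access cow: MISS. Cache: [eel(c=1) cow(c=1) bee(c=2) apple(c=2) jay(c=3)]
  10. access eel: HIT, count now 2. Cache: [cow(c=1) bee(c=2) apple(c=2) eel(c=2) jay(c=3)]
  11. access lemon: MISS, evict cow(c=1). Cache: [lemon(c=1) bee(c=2) apple(c=2) eel(c=2) jay(c=3)]
  12. access eel: HIT, count now 3. Cache: [lemon(c=1) bee(c=2) apple(c=2) jay(c=3) eel(c=3)]
  13. access lemon: HIT, count now 2. Cache: [bee(c=2) apple(c=2) lemon(c=2) jay(c=3) eel(c=3)]
  14. access eel: HIT, count now 4. Cache: [bee(c=2) apple(c=2) lemon(c=2) jay(c=3) eel(c=4)]
  15. access eel: HIT, count now 5. Cache: [bee(c=2) apple(c=2) lemon(c=2) jay(c=3) eel(c=5)]
  16. access bat: MISS, evict bee(c=2). Cache: [bat(c=1) apple(c=2) lemon(c=2) jay(c=3) eel(c=5)]
  17. access lemon: HIT, count now 3. Cache: [bat(c=1) apple(c=2) jay(c=3) lemon(c=3) eel(c=5)]
  18. access eel: HIT, count now 6. Cache: [bat(c=1) apple(c=2) jay(c=3) lemon(c=3) eel(c=6)]
  19. access eel: HIT, count now 7. Cache: [bat(c=1) apple(c=2) jay(c=3) lemon(c=3) eel(c=7)]
  20. access ant: MISS, evict bat(c=1). Cache: [ant(c=1) apple(c=2) jay(c=3) lemon(c=3) eel(c=7)]
  21. access eel: HIT, count now 8. Cache: [ant(c=1) apple(c=2) jay(c=3) lemon(c=3) eel(c=8)]
  22. access eel: HIT, count now 9. Cache: [ant(c=1) apple(c=2) jay(c=3) lemon(c=3) eel(c=9)]
  23. access eel: HIT, count now 10. Cache: [ant(c=1) apple(c=2) jay(c=3) lemon(c=3) eel(c=10)]
  24. access lemon: HIT, count now 4. Cache: [ant(c=1) apple(c=2) jay(c=3) lemon(c=4) eel(c=10)]
  25. access lemon: HIT, count now 5. Cache: [ant(c=1) apple(c=2) jay(c=3) lemon(c=5) eel(c=10)]
  26. access ant: HIT, count now 2. Cache: [apple(c=2) ant(c=2) jay(c=3) lemon(c=5) eel(c=10)]
  27. access lemon: HIT, count now 6. Cache: [apple(c=2) ant(c=2) jay(c=3) lemon(c=6) eel(c=10)]
  28. access bat: MISS, evict apple(c=2). Cache: [bat(c=1) ant(c=2) jay(c=3) lemon(c=6) eel(c=10)]
  29. access bat: HIT, count now 2. Cache: [ant(c=2) bat(c=2) jay(c=3) lemon(c=6) eel(c=10)]
  30. access bat: HIT, count now 3. Cache: [ant(c=2) jay(c=3) bat(c=3) lemon(c=6) eel(c=10)]
  31. access lemon: HIT, count now 7. Cache: [ant(c=2) jay(c=3) bat(c=3) lemon(c=7) eel(c=10)]
  32. access bat: HIT, count now 4. Cache: [ant(c=2) jay(c=3) bat(c=4) lemon(c=7) eel(c=10)]
  33. access bat: HIT, count now 5. Cache: [ant(c=2) jay(c=3) bat(c=5) lemon(c=7) eel(c=10)]
  34. access elk: MISS, evict ant(c=2). Cache: [elk(c=1) jay(c=3) bat(c=5) lemon(c=7) eel(c=10)]
Total: 24 hits, 10 misses, 5 evictions

Hit rate = 24/34 = 12/17

Answer: 12/17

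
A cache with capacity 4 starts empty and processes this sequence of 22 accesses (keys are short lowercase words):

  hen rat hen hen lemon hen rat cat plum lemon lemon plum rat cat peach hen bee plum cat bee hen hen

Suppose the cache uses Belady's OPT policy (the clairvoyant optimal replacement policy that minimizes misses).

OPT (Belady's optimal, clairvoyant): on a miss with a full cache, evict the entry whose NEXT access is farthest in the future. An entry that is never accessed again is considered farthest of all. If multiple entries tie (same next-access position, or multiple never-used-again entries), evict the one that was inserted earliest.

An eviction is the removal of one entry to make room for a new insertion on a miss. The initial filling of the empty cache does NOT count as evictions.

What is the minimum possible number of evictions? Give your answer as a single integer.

Answer: 4

Derivation:
OPT (Belady) simulation (capacity=4):
  1. access hen: MISS. Cache: [hen]
  2. access rat: MISS. Cache: [hen rat]
  3. access hen: HIT. Next use of hen: step 4. Cache: [hen rat]
  4. access hen: HIT. Next use of hen: step 6. Cache: [hen rat]
  5. access lemon: MISS. Cache: [hen rat lemon]
  6. access hen: HIT. Next use of hen: step 16. Cache: [hen rat lemon]
  7. access rat: HIT. Next use of rat: step 13. Cache: [hen rat lemon]
  8. access cat: MISS. Cache: [hen rat lemon cat]
  9. access plum: MISS, evict hen (next use: step 16). Cache: [rat lemon cat plum]
  10. access lemon: HIT. Next use of lemon: step 11. Cache: [rat lemon cat plum]
  11. access lemon: HIT. Next use of lemon: never. Cache: [rat lemon cat plum]
  12. access plum: HIT. Next use of plum: step 18. Cache: [rat lemon cat plum]
  13. access rat: HIT. Next use of rat: never. Cache: [rat lemon cat plum]
  14. access cat: HIT. Next use of cat: step 19. Cache: [rat lemon cat plum]
  15. access peach: MISS, evict rat (next use: never). Cache: [lemon cat plum peach]
  16. access hen: MISS, evict lemon (next use: never). Cache: [cat plum peach hen]
  17. access bee: MISS, evict peach (next use: never). Cache: [cat plum hen bee]
  18. access plum: HIT. Next use of plum: never. Cache: [cat plum hen bee]
  19. access cat: HIT. Next use of cat: never. Cache: [cat plum hen bee]
  20. access bee: HIT. Next use of bee: never. Cache: [cat plum hen bee]
  21. access hen: HIT. Next use of hen: step 22. Cache: [cat plum hen bee]
  22. access hen: HIT. Next use of hen: never. Cache: [cat plum hen bee]
Total: 14 hits, 8 misses, 4 evictions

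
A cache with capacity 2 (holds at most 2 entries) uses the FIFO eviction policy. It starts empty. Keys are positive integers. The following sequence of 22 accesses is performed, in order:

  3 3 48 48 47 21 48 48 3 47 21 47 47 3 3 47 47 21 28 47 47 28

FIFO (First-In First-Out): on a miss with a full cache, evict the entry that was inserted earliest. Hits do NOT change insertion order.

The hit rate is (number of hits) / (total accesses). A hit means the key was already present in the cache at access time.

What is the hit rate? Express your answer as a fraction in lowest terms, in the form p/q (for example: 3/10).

Answer: 9/22

Derivation:
FIFO simulation (capacity=2):
  1. access 3: MISS. Cache (old->new): [3]
  2. access 3: HIT. Cache (old->new): [3]
  3. access 48: MISS. Cache (old->new): [3 48]
  4. access 48: HIT. Cache (old->new): [3 48]
  5. access 47: MISS, evict 3. Cache (old->new): [48 47]
  6. access 21: MISS, evict 48. Cache (old->new): [47 21]
  7. access 48: MISS, evict 47. Cache (old->new): [21 48]
  8. access 48: HIT. Cache (old->new): [21 48]
  9. access 3: MISS, evict 21. Cache (old->new): [48 3]
  10. access 47: MISS, evict 48. Cache (old->new): [3 47]
  11. access 21: MISS, evict 3. Cache (old->new): [47 21]
  12. access 47: HIT. Cache (old->new): [47 21]
  13. access 47: HIT. Cache (old->new): [47 21]
  14. access 3: MISS, evict 47. Cache (old->new): [21 3]
  15. access 3: HIT. Cache (old->new): [21 3]
  16. access 47: MISS, evict 21. Cache (old->new): [3 47]
  17. access 47: HIT. Cache (old->new): [3 47]
  18. access 21: MISS, evict 3. Cache (old->new): [47 21]
  19. access 28: MISS, evict 47. Cache (old->new): [21 28]
  20. access 47: MISS, evict 21. Cache (old->new): [28 47]
  21. access 47: HIT. Cache (old->new): [28 47]
  22. access 28: HIT. Cache (old->new): [28 47]
Total: 9 hits, 13 misses, 11 evictions

Hit rate = 9/22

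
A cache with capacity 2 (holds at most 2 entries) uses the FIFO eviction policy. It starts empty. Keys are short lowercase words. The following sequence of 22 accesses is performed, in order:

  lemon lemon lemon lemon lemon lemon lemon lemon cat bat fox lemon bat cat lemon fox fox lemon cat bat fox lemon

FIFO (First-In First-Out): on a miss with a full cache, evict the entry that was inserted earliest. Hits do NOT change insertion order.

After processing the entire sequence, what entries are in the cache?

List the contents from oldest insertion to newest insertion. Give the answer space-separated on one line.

FIFO simulation (capacity=2):
  1. access lemon: MISS. Cache (old->new): [lemon]
  2. access lemon: HIT. Cache (old->new): [lemon]
  3. access lemon: HIT. Cache (old->new): [lemon]
  4. access lemon: HIT. Cache (old->new): [lemon]
  5. access lemon: HIT. Cache (old->new): [lemon]
  6. access lemon: HIT. Cache (old->new): [lemon]
  7. access lemon: HIT. Cache (old->new): [lemon]
  8. access lemon: HIT. Cache (old->new): [lemon]
  9. access cat: MISS. Cache (old->new): [lemon cat]
  10. access bat: MISS, evict lemon. Cache (old->new): [cat bat]
  11. access fox: MISS, evict cat. Cache (old->new): [bat fox]
  12. access lemon: MISS, evict bat. Cache (old->new): [fox lemon]
  13. access bat: MISS, evict fox. Cache (old->new): [lemon bat]
  14. access cat: MISS, evict lemon. Cache (old->new): [bat cat]
  15. access lemon: MISS, evict bat. Cache (old->new): [cat lemon]
  16. access fox: MISS, evict cat. Cache (old->new): [lemon fox]
  17. access fox: HIT. Cache (old->new): [lemon fox]
  18. access lemon: HIT. Cache (old->new): [lemon fox]
  19. access cat: MISS, evict lemon. Cache (old->new): [fox cat]
  20. access bat: MISS, evict fox. Cache (old->new): [cat bat]
  21. access fox: MISS, evict cat. Cache (old->new): [bat fox]
  22. access lemon: MISS, evict bat. Cache (old->new): [fox lemon]
Total: 9 hits, 13 misses, 11 evictions

Answer: fox lemon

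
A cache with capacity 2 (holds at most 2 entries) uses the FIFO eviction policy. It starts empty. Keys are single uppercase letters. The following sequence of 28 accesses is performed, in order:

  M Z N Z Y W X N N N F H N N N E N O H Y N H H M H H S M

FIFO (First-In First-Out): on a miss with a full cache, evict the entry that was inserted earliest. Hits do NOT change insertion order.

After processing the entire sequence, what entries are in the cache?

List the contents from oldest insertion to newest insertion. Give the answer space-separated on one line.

Answer: M S

Derivation:
FIFO simulation (capacity=2):
  1. access M: MISS. Cache (old->new): [M]
  2. access Z: MISS. Cache (old->new): [M Z]
  3. access N: MISS, evict M. Cache (old->new): [Z N]
  4. access Z: HIT. Cache (old->new): [Z N]
  5. access Y: MISS, evict Z. Cache (old->new): [N Y]
  6. access W: MISS, evict N. Cache (old->new): [Y W]
  7. access X: MISS, evict Y. Cache (old->new): [W X]
  8. access N: MISS, evict W. Cache (old->new): [X N]
  9. access N: HIT. Cache (old->new): [X N]
  10. access N: HIT. Cache (old->new): [X N]
  11. access F: MISS, evict X. Cache (old->new): [N F]
  12. access H: MISS, evict N. Cache (old->new): [F H]
  13. access N: MISS, evict F. Cache (old->new): [H N]
  14. access N: HIT. Cache (old->new): [H N]
  15. access N: HIT. Cache (old->new): [H N]
  16. access E: MISS, evict H. Cache (old->new): [N E]
  17. access N: HIT. Cache (old->new): [N E]
  18. access O: MISS, evict N. Cache (old->new): [E O]
  19. access H: MISS, evict E. Cache (old->new): [O H]
  20. access Y: MISS, evict O. Cache (old->new): [H Y]
  21. access N: MISS, evict H. Cache (old->new): [Y N]
  22. access H: MISS, evict Y. Cache (old->new): [N H]
  23. access H: HIT. Cache (old->new): [N H]
  24. access M: MISS, evict N. Cache (old->new): [H M]
  25. access H: HIT. Cache (old->new): [H M]
  26. access H: HIT. Cache (old->new): [H M]
  27. access S: MISS, evict H. Cache (old->new): [M S]
  28. access M: HIT. Cache (old->new): [M S]
Total: 10 hits, 18 misses, 16 evictions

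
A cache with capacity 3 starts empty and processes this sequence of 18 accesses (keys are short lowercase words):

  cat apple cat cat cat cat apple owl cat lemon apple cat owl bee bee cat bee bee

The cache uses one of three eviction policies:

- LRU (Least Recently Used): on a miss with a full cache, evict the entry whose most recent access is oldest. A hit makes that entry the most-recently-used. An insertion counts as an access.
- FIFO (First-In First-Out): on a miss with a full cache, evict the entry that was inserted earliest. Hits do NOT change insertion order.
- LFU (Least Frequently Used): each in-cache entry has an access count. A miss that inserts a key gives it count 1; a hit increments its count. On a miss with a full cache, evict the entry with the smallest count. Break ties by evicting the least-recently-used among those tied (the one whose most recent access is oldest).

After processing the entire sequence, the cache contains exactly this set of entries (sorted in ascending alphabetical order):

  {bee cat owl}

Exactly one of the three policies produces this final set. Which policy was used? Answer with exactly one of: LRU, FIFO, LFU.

Answer: LRU

Derivation:
Simulating under each policy and comparing final sets:
  LRU: final set = {bee cat owl} -> MATCHES target
  FIFO: final set = {bee cat lemon} -> differs
  LFU: final set = {apple bee cat} -> differs
Only LRU produces the target set.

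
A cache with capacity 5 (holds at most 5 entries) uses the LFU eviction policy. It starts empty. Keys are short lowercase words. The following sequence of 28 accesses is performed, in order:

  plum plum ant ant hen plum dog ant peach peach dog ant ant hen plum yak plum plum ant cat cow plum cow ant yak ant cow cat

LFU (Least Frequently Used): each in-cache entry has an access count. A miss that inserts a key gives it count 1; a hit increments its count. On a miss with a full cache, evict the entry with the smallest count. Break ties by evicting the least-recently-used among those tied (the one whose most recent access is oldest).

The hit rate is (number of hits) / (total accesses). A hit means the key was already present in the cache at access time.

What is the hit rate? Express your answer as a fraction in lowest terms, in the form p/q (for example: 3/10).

Answer: 9/14

Derivation:
LFU simulation (capacity=5):
  1. access plum: MISS. Cache: [plum(c=1)]
  2. access plum: HIT, count now 2. Cache: [plum(c=2)]
  3. access ant: MISS. Cache: [ant(c=1) plum(c=2)]
  4. access ant: HIT, count now 2. Cache: [plum(c=2) ant(c=2)]
  5. access hen: MISS. Cache: [hen(c=1) plum(c=2) ant(c=2)]
  6. access plum: HIT, count now 3. Cache: [hen(c=1) ant(c=2) plum(c=3)]
  7. access dog: MISS. Cache: [hen(c=1) dog(c=1) ant(c=2) plum(c=3)]
  8. access ant: HIT, count now 3. Cache: [hen(c=1) dog(c=1) plum(c=3) ant(c=3)]
  9. access peach: MISS. Cache: [hen(c=1) dog(c=1) peach(c=1) plum(c=3) ant(c=3)]
  10. access peach: HIT, count now 2. Cache: [hen(c=1) dog(c=1) peach(c=2) plum(c=3) ant(c=3)]
  11. access dog: HIT, count now 2. Cache: [hen(c=1) peach(c=2) dog(c=2) plum(c=3) ant(c=3)]
  12. access ant: HIT, count now 4. Cache: [hen(c=1) peach(c=2) dog(c=2) plum(c=3) ant(c=4)]
  13. access ant: HIT, count now 5. Cache: [hen(c=1) peach(c=2) dog(c=2) plum(c=3) ant(c=5)]
  14. access hen: HIT, count now 2. Cache: [peach(c=2) dog(c=2) hen(c=2) plum(c=3) ant(c=5)]
  15. access plum: HIT, count now 4. Cache: [peach(c=2) dog(c=2) hen(c=2) plum(c=4) ant(c=5)]
  16. access yak: MISS, evict peach(c=2). Cache: [yak(c=1) dog(c=2) hen(c=2) plum(c=4) ant(c=5)]
  17. access plum: HIT, count now 5. Cache: [yak(c=1) dog(c=2) hen(c=2) ant(c=5) plum(c=5)]
  18. access plum: HIT, count now 6. Cache: [yak(c=1) dog(c=2) hen(c=2) ant(c=5) plum(c=6)]
  19. access ant: HIT, count now 6. Cache: [yak(c=1) dog(c=2) hen(c=2) plum(c=6) ant(c=6)]
  20. access cat: MISS, evict yak(c=1). Cache: [cat(c=1) dog(c=2) hen(c=2) plum(c=6) ant(c=6)]
  21. access cow: MISS, evict cat(c=1). Cache: [cow(c=1) dog(c=2) hen(c=2) plum(c=6) ant(c=6)]
  22. access plum: HIT, count now 7. Cache: [cow(c=1) dog(c=2) hen(c=2) ant(c=6) plum(c=7)]
  23. access cow: HIT, count now 2. Cache: [dog(c=2) hen(c=2) cow(c=2) ant(c=6) plum(c=7)]
  24. access ant: HIT, count now 7. Cache: [dog(c=2) hen(c=2) cow(c=2) plum(c=7) ant(c=7)]
  25. access yak: MISS, evict dog(c=2). Cache: [yak(c=1) hen(c=2) cow(c=2) plum(c=7) ant(c=7)]
  26. access ant: HIT, count now 8. Cache: [yak(c=1) hen(c=2) cow(c=2) plum(c=7) ant(c=8)]
  27. access cow: HIT, count now 3. Cache: [yak(c=1) hen(c=2) cow(c=3) plum(c=7) ant(c=8)]
  28. access cat: MISS, evict yak(c=1). Cache: [cat(c=1) hen(c=2) cow(c=3) plum(c=7) ant(c=8)]
Total: 18 hits, 10 misses, 5 evictions

Hit rate = 18/28 = 9/14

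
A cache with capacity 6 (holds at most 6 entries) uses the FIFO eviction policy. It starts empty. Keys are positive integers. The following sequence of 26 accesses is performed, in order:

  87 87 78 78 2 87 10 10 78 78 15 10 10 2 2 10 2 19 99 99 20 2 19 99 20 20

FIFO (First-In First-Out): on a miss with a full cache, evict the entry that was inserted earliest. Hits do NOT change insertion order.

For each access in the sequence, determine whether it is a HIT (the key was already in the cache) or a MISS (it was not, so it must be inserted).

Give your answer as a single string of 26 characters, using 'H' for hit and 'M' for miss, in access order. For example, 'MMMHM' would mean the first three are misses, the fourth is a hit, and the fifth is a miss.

FIFO simulation (capacity=6):
  1. access 87: MISS. Cache (old->new): [87]
  2. access 87: HIT. Cache (old->new): [87]
  3. access 78: MISS. Cache (old->new): [87 78]
  4. access 78: HIT. Cache (old->new): [87 78]
  5. access 2: MISS. Cache (old->new): [87 78 2]
  6. access 87: HIT. Cache (old->new): [87 78 2]
  7. access 10: MISS. Cache (old->new): [87 78 2 10]
  8. access 10: HIT. Cache (old->new): [87 78 2 10]
  9. access 78: HIT. Cache (old->new): [87 78 2 10]
  10. access 78: HIT. Cache (old->new): [87 78 2 10]
  11. access 15: MISS. Cache (old->new): [87 78 2 10 15]
  12. access 10: HIT. Cache (old->new): [87 78 2 10 15]
  13. access 10: HIT. Cache (old->new): [87 78 2 10 15]
  14. access 2: HIT. Cache (old->new): [87 78 2 10 15]
  15. access 2: HIT. Cache (old->new): [87 78 2 10 15]
  16. access 10: HIT. Cache (old->new): [87 78 2 10 15]
  17. access 2: HIT. Cache (old->new): [87 78 2 10 15]
  18. access 19: MISS. Cache (old->new): [87 78 2 10 15 19]
  19. access 99: MISS, evict 87. Cache (old->new): [78 2 10 15 19 99]
  20. access 99: HIT. Cache (old->new): [78 2 10 15 19 99]
  21. access 20: MISS, evict 78. Cache (old->new): [2 10 15 19 99 20]
  22. access 2: HIT. Cache (old->new): [2 10 15 19 99 20]
  23. access 19: HIT. Cache (old->new): [2 10 15 19 99 20]
  24. access 99: HIT. Cache (old->new): [2 10 15 19 99 20]
  25. access 20: HIT. Cache (old->new): [2 10 15 19 99 20]
  26. access 20: HIT. Cache (old->new): [2 10 15 19 99 20]
Total: 18 hits, 8 misses, 2 evictions

Answer: MHMHMHMHHHMHHHHHHMMHMHHHHH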